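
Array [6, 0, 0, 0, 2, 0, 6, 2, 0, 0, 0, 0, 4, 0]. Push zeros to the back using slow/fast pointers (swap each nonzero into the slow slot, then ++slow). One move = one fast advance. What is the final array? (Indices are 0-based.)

slow=0 fast=0: a[fast]=6≠0 swap→a[0]=6, slow++,fast++
slow=1 fast=1: a[fast]=0, fast++
slow=1 fast=2: a[fast]=0, fast++
slow=1 fast=3: a[fast]=0, fast++
slow=1 fast=4: a[fast]=2≠0 swap→a[1]=2, slow++,fast++
slow=2 fast=5: a[fast]=0, fast++
slow=2 fast=6: a[fast]=6≠0 swap→a[2]=6, slow++,fast++
slow=3 fast=7: a[fast]=2≠0 swap→a[3]=2, slow++,fast++
slow=4 fast=8: a[fast]=0, fast++
slow=4 fast=9: a[fast]=0, fast++
slow=4 fast=10: a[fast]=0, fast++
slow=4 fast=11: a[fast]=0, fast++
slow=4 fast=12: a[fast]=4≠0 swap→a[4]=4, slow++,fast++
slow=5 fast=13: a[fast]=0, fast++

[6, 2, 6, 2, 4, 0, 0, 0, 0, 0, 0, 0, 0, 0]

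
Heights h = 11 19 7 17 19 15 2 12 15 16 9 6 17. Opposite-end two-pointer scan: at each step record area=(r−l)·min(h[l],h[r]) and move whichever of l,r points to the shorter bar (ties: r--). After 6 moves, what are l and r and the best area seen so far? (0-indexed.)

[0,12] min(11,17)*12=132 best=132 * → l++
[1,12] min(19,17)*11=187 best=187 * → r--
[1,11] min(19,6)*10=60 best=187 → r--
[1,10] min(19,9)*9=81 best=187 → r--
[1,9] min(19,16)*8=128 best=187 → r--
[1,8] min(19,15)*7=105 best=187 → r--

l=1, r=7, best area=187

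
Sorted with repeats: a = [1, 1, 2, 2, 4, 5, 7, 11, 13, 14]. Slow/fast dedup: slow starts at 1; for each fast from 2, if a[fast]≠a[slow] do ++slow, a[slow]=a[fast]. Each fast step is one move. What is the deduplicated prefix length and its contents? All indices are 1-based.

length 8; prefix = [1, 2, 4, 5, 7, 11, 13, 14]

(s=1,f=2) a[fast]=1=a[slow] dup → fast++
(s=1,f=3) a[fast]=2≠a[slow]=1 write a[2]=2 → slow++,fast++
(s=2,f=4) a[fast]=2=a[slow] dup → fast++
(s=2,f=5) a[fast]=4≠a[slow]=2 write a[3]=4 → slow++,fast++
(s=3,f=6) a[fast]=5≠a[slow]=4 write a[4]=5 → slow++,fast++
(s=4,f=7) a[fast]=7≠a[slow]=5 write a[5]=7 → slow++,fast++
(s=5,f=8) a[fast]=11≠a[slow]=7 write a[6]=11 → slow++,fast++
(s=6,f=9) a[fast]=13≠a[slow]=11 write a[7]=13 → slow++,fast++
(s=7,f=10) a[fast]=14≠a[slow]=13 write a[8]=14 → slow++,fast++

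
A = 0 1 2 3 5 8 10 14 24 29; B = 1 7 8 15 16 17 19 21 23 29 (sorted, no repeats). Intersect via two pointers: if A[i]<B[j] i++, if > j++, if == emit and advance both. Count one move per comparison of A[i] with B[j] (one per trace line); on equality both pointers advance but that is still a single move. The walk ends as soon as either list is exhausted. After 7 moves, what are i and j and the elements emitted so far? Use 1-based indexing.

[i=1,j=1] 0<1 → i++
[i=2,j=1] 1==1 emit → i++,j++
[i=3,j=2] 2<7 → i++
[i=4,j=2] 3<7 → i++
[i=5,j=2] 5<7 → i++
[i=6,j=2] 8>7 → j++
[i=6,j=3] 8==8 emit → i++,j++

i=7, j=4, emitted=[1, 8]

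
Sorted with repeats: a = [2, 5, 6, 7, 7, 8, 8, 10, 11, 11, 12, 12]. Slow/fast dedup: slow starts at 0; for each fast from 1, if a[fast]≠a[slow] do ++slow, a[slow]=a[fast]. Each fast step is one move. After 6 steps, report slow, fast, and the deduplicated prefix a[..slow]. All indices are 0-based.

slow=4, fast=7, prefix=[2, 5, 6, 7, 8]

(s=0,f=1) a[fast]=5≠a[slow]=2 write a[1]=5 → slow++,fast++
(s=1,f=2) a[fast]=6≠a[slow]=5 write a[2]=6 → slow++,fast++
(s=2,f=3) a[fast]=7≠a[slow]=6 write a[3]=7 → slow++,fast++
(s=3,f=4) a[fast]=7=a[slow] dup → fast++
(s=3,f=5) a[fast]=8≠a[slow]=7 write a[4]=8 → slow++,fast++
(s=4,f=6) a[fast]=8=a[slow] dup → fast++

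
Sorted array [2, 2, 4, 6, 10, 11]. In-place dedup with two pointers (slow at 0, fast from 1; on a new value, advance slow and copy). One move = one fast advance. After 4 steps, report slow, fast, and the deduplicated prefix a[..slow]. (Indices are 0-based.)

(s=0,f=1) a[fast]=2=a[slow] dup → fast++
(s=0,f=2) a[fast]=4≠a[slow]=2 write a[1]=4 → slow++,fast++
(s=1,f=3) a[fast]=6≠a[slow]=4 write a[2]=6 → slow++,fast++
(s=2,f=4) a[fast]=10≠a[slow]=6 write a[3]=10 → slow++,fast++

slow=3, fast=5, prefix=[2, 4, 6, 10]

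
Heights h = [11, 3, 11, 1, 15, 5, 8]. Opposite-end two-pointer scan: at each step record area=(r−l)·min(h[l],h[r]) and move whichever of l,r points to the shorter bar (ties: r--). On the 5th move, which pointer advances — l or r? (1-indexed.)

l

[1,7] min(11,8)*6=48 best=48 * → r--
[1,6] min(11,5)*5=25 best=48 → r--
[1,5] min(11,15)*4=44 best=48 → l++
[2,5] min(3,15)*3=9 best=48 → l++
[3,5] min(11,15)*2=22 best=48 → l++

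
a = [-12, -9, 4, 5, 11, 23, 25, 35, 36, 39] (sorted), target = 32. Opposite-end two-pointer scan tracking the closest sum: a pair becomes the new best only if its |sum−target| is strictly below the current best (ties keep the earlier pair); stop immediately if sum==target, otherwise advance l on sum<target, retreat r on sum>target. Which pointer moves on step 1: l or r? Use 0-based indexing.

l

[0,9] -12+39=27 d=5 * → l++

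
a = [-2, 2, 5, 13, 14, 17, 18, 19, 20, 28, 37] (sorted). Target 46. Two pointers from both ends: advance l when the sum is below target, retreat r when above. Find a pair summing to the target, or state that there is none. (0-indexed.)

[0,10] -2+37=35 <46 → l++
[1,10] 2+37=39 <46 → l++
[2,10] 5+37=42 <46 → l++
[3,10] 13+37=50 >46 → r--
[3,9] 13+28=41 <46 → l++
[4,9] 14+28=42 <46 → l++
[5,9] 17+28=45 <46 → l++
[6,9] 18+28=46 → found

(18, 28)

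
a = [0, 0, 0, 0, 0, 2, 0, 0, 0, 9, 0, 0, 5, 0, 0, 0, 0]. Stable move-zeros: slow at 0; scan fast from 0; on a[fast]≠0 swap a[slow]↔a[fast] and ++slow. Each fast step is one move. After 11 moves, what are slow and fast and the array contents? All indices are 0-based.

slow=0 fast=0: a[fast]=0, fast++
slow=0 fast=1: a[fast]=0, fast++
slow=0 fast=2: a[fast]=0, fast++
slow=0 fast=3: a[fast]=0, fast++
slow=0 fast=4: a[fast]=0, fast++
slow=0 fast=5: a[fast]=2≠0 swap→a[0]=2, slow++,fast++
slow=1 fast=6: a[fast]=0, fast++
slow=1 fast=7: a[fast]=0, fast++
slow=1 fast=8: a[fast]=0, fast++
slow=1 fast=9: a[fast]=9≠0 swap→a[1]=9, slow++,fast++
slow=2 fast=10: a[fast]=0, fast++

slow=2, fast=11, a=[2, 9, 0, 0, 0, 0, 0, 0, 0, 0, 0, 0, 5, 0, 0, 0, 0]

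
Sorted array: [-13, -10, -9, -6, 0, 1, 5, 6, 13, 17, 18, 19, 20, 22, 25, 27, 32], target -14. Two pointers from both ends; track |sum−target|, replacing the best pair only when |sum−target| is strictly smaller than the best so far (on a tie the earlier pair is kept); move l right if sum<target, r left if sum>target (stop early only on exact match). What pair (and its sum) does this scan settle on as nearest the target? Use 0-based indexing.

l=0 r=16: -13+32=19 d=33 *, r--
l=0 r=15: -13+27=14 d=28 *, r--
l=0 r=14: -13+25=12 d=26 *, r--
l=0 r=13: -13+22=9 d=23 *, r--
l=0 r=12: -13+20=7 d=21 *, r--
l=0 r=11: -13+19=6 d=20 *, r--
l=0 r=10: -13+18=5 d=19 *, r--
l=0 r=9: -13+17=4 d=18 *, r--
l=0 r=8: -13+13=0 d=14 *, r--
l=0 r=7: -13+6=-7 d=7 *, r--
l=0 r=6: -13+5=-8 d=6 *, r--
l=0 r=5: -13+1=-12 d=2 *, r--
l=0 r=4: -13+0=-13 d=1 *, r--
l=0 r=3: -13+-6=-19 d=5, l++
l=1 r=3: -10+-6=-16 d=2, l++
l=2 r=3: -9+-6=-15 d=1, l++

pair (-13, 0) with sum -13 (|Δ|=1)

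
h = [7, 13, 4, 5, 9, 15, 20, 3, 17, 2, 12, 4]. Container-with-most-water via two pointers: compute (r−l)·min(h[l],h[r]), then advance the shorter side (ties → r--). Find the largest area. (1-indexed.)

l=1 r=12: min(7,4)*11=44 best=44 *, r--
l=1 r=11: min(7,12)*10=70 best=70 *, l++
l=2 r=11: min(13,12)*9=108 best=108 *, r--
l=2 r=10: min(13,2)*8=16 best=108, r--
l=2 r=9: min(13,17)*7=91 best=108, l++
l=3 r=9: min(4,17)*6=24 best=108, l++
l=4 r=9: min(5,17)*5=25 best=108, l++
l=5 r=9: min(9,17)*4=36 best=108, l++
l=6 r=9: min(15,17)*3=45 best=108, l++
l=7 r=9: min(20,17)*2=34 best=108, r--
l=7 r=8: min(20,3)*1=3 best=108, r--

max area = 108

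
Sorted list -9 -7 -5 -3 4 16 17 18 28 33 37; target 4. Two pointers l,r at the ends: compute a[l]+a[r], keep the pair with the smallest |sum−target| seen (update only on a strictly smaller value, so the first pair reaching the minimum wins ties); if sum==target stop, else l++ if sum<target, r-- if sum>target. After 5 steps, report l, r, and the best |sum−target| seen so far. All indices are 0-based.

[0,10] -9+37=28 d=24 * → r--
[0,9] -9+33=24 d=20 * → r--
[0,8] -9+28=19 d=15 * → r--
[0,7] -9+18=9 d=5 * → r--
[0,6] -9+17=8 d=4 * → r--

l=0, r=5, best |Δ|=4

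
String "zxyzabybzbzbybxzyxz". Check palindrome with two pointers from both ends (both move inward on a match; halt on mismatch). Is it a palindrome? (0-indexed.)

not a palindrome (mismatch at 4,14)

l=0 r=18: 'z'=='z', l++,r--
l=1 r=17: 'x'=='x', l++,r--
l=2 r=16: 'y'=='y', l++,r--
l=3 r=15: 'z'=='z', l++,r--
l=4 r=14: 'a'!='x', stop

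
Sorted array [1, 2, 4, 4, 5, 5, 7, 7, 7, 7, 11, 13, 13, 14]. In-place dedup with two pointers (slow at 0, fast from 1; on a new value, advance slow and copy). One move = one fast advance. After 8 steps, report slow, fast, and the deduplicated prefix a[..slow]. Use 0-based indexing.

(s=0,f=1) a[fast]=2≠a[slow]=1 write a[1]=2 → slow++,fast++
(s=1,f=2) a[fast]=4≠a[slow]=2 write a[2]=4 → slow++,fast++
(s=2,f=3) a[fast]=4=a[slow] dup → fast++
(s=2,f=4) a[fast]=5≠a[slow]=4 write a[3]=5 → slow++,fast++
(s=3,f=5) a[fast]=5=a[slow] dup → fast++
(s=3,f=6) a[fast]=7≠a[slow]=5 write a[4]=7 → slow++,fast++
(s=4,f=7) a[fast]=7=a[slow] dup → fast++
(s=4,f=8) a[fast]=7=a[slow] dup → fast++

slow=4, fast=9, prefix=[1, 2, 4, 5, 7]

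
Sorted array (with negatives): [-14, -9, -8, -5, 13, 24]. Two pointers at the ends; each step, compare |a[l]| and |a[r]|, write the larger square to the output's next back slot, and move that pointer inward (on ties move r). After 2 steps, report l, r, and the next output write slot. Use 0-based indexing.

l=1, r=4, next write slot=3

[0,5] |-14|<=|24| out[5]=576 → r--
[0,4] |-14|>|13| out[4]=196 → l++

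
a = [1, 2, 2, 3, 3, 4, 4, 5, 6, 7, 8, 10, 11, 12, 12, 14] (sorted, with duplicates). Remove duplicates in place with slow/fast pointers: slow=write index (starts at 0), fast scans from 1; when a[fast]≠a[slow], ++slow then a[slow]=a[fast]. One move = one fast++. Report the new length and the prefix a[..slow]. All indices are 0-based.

(s=0,f=1) a[fast]=2≠a[slow]=1 write a[1]=2 → slow++,fast++
(s=1,f=2) a[fast]=2=a[slow] dup → fast++
(s=1,f=3) a[fast]=3≠a[slow]=2 write a[2]=3 → slow++,fast++
(s=2,f=4) a[fast]=3=a[slow] dup → fast++
(s=2,f=5) a[fast]=4≠a[slow]=3 write a[3]=4 → slow++,fast++
(s=3,f=6) a[fast]=4=a[slow] dup → fast++
(s=3,f=7) a[fast]=5≠a[slow]=4 write a[4]=5 → slow++,fast++
(s=4,f=8) a[fast]=6≠a[slow]=5 write a[5]=6 → slow++,fast++
(s=5,f=9) a[fast]=7≠a[slow]=6 write a[6]=7 → slow++,fast++
(s=6,f=10) a[fast]=8≠a[slow]=7 write a[7]=8 → slow++,fast++
(s=7,f=11) a[fast]=10≠a[slow]=8 write a[8]=10 → slow++,fast++
(s=8,f=12) a[fast]=11≠a[slow]=10 write a[9]=11 → slow++,fast++
(s=9,f=13) a[fast]=12≠a[slow]=11 write a[10]=12 → slow++,fast++
(s=10,f=14) a[fast]=12=a[slow] dup → fast++
(s=10,f=15) a[fast]=14≠a[slow]=12 write a[11]=14 → slow++,fast++

length 12; prefix = [1, 2, 3, 4, 5, 6, 7, 8, 10, 11, 12, 14]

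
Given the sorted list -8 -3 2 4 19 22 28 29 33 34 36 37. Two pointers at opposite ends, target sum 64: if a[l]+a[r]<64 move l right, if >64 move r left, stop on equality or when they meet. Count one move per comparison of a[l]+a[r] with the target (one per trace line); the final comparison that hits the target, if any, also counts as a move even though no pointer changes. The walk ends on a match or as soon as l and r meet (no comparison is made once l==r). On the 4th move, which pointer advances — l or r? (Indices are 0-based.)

[0,11] -8+37=29 <64 → l++
[1,11] -3+37=34 <64 → l++
[2,11] 2+37=39 <64 → l++
[3,11] 4+37=41 <64 → l++

l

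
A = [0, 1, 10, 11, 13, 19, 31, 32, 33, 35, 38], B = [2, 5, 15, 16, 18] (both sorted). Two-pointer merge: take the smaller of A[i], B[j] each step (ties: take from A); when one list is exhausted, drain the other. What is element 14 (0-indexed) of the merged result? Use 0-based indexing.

[i=0,j=0] A[i]=0<=B[j]=2 take 0 → i++
[i=1,j=0] A[i]=1<=B[j]=2 take 1 → i++
[i=2,j=0] A[i]=10>B[j]=2 take 2 → j++
[i=2,j=1] A[i]=10>B[j]=5 take 5 → j++
[i=2,j=2] A[i]=10<=B[j]=15 take 10 → i++
[i=3,j=2] A[i]=11<=B[j]=15 take 11 → i++
[i=4,j=2] A[i]=13<=B[j]=15 take 13 → i++
[i=5,j=2] A[i]=19>B[j]=15 take 15 → j++
[i=5,j=3] A[i]=19>B[j]=16 take 16 → j++
[i=5,j=4] A[i]=19>B[j]=18 take 18 → j++
[i=5,j=5] B done, take A[i]=19 → i++
[i=6,j=5] B done, take A[i]=31 → i++
[i=7,j=5] B done, take A[i]=32 → i++
[i=8,j=5] B done, take A[i]=33 → i++
[i=9,j=5] B done, take A[i]=35 → i++
[i=10,j=5] B done, take A[i]=38 → i++

merged[14] = 35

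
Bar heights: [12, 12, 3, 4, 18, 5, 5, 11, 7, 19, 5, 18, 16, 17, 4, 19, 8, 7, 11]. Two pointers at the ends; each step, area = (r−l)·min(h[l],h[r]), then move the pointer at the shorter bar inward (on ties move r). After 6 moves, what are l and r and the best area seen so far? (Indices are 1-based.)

[1,19] min(12,11)*18=198 best=198 * → r--
[1,18] min(12,7)*17=119 best=198 → r--
[1,17] min(12,8)*16=128 best=198 → r--
[1,16] min(12,19)*15=180 best=198 → l++
[2,16] min(12,19)*14=168 best=198 → l++
[3,16] min(3,19)*13=39 best=198 → l++

l=4, r=16, best area=198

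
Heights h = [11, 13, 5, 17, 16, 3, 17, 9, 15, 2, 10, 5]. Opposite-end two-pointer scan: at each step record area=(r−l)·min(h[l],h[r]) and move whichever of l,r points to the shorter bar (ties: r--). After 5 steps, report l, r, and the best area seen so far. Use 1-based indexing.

l=3, r=9, best area=100

l=1 r=12: min(11,5)*11=55 best=55 *, r--
l=1 r=11: min(11,10)*10=100 best=100 *, r--
l=1 r=10: min(11,2)*9=18 best=100, r--
l=1 r=9: min(11,15)*8=88 best=100, l++
l=2 r=9: min(13,15)*7=91 best=100, l++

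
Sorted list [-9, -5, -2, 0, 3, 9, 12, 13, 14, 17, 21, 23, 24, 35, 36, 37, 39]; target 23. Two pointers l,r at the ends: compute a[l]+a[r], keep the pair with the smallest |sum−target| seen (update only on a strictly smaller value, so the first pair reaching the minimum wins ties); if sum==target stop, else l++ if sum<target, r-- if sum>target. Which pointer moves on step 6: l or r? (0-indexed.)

l

[0,16] -9+39=30 d=7 * → r--
[0,15] -9+37=28 d=5 * → r--
[0,14] -9+36=27 d=4 * → r--
[0,13] -9+35=26 d=3 * → r--
[0,12] -9+24=15 d=8 → l++
[1,12] -5+24=19 d=4 → l++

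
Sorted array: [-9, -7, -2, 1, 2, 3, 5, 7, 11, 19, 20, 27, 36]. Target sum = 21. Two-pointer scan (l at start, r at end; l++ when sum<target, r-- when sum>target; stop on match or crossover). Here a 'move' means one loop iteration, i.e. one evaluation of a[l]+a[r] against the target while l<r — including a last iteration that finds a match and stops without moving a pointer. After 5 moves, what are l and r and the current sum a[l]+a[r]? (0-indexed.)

l=3, r=10, sum=21

l=0 r=12: -9+36=27 >21, r--
l=0 r=11: -9+27=18 <21, l++
l=1 r=11: -7+27=20 <21, l++
l=2 r=11: -2+27=25 >21, r--
l=2 r=10: -2+20=18 <21, l++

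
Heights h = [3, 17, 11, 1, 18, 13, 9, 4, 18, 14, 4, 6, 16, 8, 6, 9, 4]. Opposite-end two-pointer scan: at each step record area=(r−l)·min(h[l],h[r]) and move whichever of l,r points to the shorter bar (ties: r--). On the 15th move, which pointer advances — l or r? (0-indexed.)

[0,16] min(3,4)*16=48 best=48 * → l++
[1,16] min(17,4)*15=60 best=60 * → r--
[1,15] min(17,9)*14=126 best=126 * → r--
[1,14] min(17,6)*13=78 best=126 → r--
[1,13] min(17,8)*12=96 best=126 → r--
[1,12] min(17,16)*11=176 best=176 * → r--
[1,11] min(17,6)*10=60 best=176 → r--
[1,10] min(17,4)*9=36 best=176 → r--
[1,9] min(17,14)*8=112 best=176 → r--
[1,8] min(17,18)*7=119 best=176 → l++
[2,8] min(11,18)*6=66 best=176 → l++
[3,8] min(1,18)*5=5 best=176 → l++
[4,8] min(18,18)*4=72 best=176 → r--
[4,7] min(18,4)*3=12 best=176 → r--
[4,6] min(18,9)*2=18 best=176 → r--

r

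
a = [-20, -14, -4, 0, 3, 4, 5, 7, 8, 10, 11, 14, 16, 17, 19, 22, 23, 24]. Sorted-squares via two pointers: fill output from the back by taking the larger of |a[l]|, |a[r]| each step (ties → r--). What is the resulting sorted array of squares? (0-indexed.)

[0, 9, 16, 16, 25, 49, 64, 100, 121, 196, 196, 256, 289, 361, 400, 484, 529, 576]

l=0 r=17: |-20|<=|24| out[17]=576, r--
l=0 r=16: |-20|<=|23| out[16]=529, r--
l=0 r=15: |-20|<=|22| out[15]=484, r--
l=0 r=14: |-20|>|19| out[14]=400, l++
l=1 r=14: |-14|<=|19| out[13]=361, r--
l=1 r=13: |-14|<=|17| out[12]=289, r--
l=1 r=12: |-14|<=|16| out[11]=256, r--
l=1 r=11: |-14|<=|14| out[10]=196, r--
l=1 r=10: |-14|>|11| out[9]=196, l++
l=2 r=10: |-4|<=|11| out[8]=121, r--
l=2 r=9: |-4|<=|10| out[7]=100, r--
l=2 r=8: |-4|<=|8| out[6]=64, r--
l=2 r=7: |-4|<=|7| out[5]=49, r--
l=2 r=6: |-4|<=|5| out[4]=25, r--
l=2 r=5: |-4|<=|4| out[3]=16, r--
l=2 r=4: |-4|>|3| out[2]=16, l++
l=3 r=4: |0|<=|3| out[1]=9, r--
l=3 r=3: |0|<=|0| out[0]=0, r--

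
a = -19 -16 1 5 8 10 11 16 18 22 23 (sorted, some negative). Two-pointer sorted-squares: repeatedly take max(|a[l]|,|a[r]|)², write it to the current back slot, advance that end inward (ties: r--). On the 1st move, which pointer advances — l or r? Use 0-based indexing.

l=0 r=10: |-19|<=|23| out[10]=529, r--

r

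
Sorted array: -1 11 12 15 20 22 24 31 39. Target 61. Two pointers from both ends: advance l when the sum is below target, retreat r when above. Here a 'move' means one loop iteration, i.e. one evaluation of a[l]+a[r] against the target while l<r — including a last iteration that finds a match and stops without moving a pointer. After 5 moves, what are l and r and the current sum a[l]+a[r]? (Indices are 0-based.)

l=0 r=8: -1+39=38 <61, l++
l=1 r=8: 11+39=50 <61, l++
l=2 r=8: 12+39=51 <61, l++
l=3 r=8: 15+39=54 <61, l++
l=4 r=8: 20+39=59 <61, l++

l=5, r=8, sum=61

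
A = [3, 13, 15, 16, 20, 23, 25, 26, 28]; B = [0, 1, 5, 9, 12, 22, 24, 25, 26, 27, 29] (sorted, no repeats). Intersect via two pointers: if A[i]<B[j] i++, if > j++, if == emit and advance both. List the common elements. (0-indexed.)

[i=0,j=0] 3>0 → j++
[i=0,j=1] 3>1 → j++
[i=0,j=2] 3<5 → i++
[i=1,j=2] 13>5 → j++
[i=1,j=3] 13>9 → j++
[i=1,j=4] 13>12 → j++
[i=1,j=5] 13<22 → i++
[i=2,j=5] 15<22 → i++
[i=3,j=5] 16<22 → i++
[i=4,j=5] 20<22 → i++
[i=5,j=5] 23>22 → j++
[i=5,j=6] 23<24 → i++
[i=6,j=6] 25>24 → j++
[i=6,j=7] 25==25 emit → i++,j++
[i=7,j=8] 26==26 emit → i++,j++
[i=8,j=9] 28>27 → j++
[i=8,j=10] 28<29 → i++

intersection = [25, 26]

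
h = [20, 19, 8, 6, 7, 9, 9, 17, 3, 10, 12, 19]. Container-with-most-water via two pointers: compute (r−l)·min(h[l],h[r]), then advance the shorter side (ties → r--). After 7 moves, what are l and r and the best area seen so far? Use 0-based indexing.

l=0, r=4, best area=209

[0,11] min(20,19)*11=209 best=209 * → r--
[0,10] min(20,12)*10=120 best=209 → r--
[0,9] min(20,10)*9=90 best=209 → r--
[0,8] min(20,3)*8=24 best=209 → r--
[0,7] min(20,17)*7=119 best=209 → r--
[0,6] min(20,9)*6=54 best=209 → r--
[0,5] min(20,9)*5=45 best=209 → r--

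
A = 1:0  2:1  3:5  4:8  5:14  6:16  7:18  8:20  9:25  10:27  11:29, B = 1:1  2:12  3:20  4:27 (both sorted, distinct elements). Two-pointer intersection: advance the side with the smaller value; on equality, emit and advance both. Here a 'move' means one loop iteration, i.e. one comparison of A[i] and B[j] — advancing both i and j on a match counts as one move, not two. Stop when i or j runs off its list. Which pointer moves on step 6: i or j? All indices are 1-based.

i

[i=1,j=1] 0<1 → i++
[i=2,j=1] 1==1 emit → i++,j++
[i=3,j=2] 5<12 → i++
[i=4,j=2] 8<12 → i++
[i=5,j=2] 14>12 → j++
[i=5,j=3] 14<20 → i++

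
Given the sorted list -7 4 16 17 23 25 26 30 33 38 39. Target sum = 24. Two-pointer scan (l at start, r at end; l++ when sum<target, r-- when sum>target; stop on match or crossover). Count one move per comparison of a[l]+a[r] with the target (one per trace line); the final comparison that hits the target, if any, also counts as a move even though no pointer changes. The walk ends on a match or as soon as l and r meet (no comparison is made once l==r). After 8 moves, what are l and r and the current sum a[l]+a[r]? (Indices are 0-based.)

[0,10] -7+39=32 >24 → r--
[0,9] -7+38=31 >24 → r--
[0,8] -7+33=26 >24 → r--
[0,7] -7+30=23 <24 → l++
[1,7] 4+30=34 >24 → r--
[1,6] 4+26=30 >24 → r--
[1,5] 4+25=29 >24 → r--
[1,4] 4+23=27 >24 → r--

l=1, r=3, sum=21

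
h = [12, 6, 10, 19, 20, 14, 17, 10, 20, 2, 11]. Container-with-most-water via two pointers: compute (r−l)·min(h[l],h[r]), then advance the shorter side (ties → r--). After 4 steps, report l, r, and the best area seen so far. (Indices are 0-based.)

l=2, r=8, best area=110

l=0 r=10: min(12,11)*10=110 best=110 *, r--
l=0 r=9: min(12,2)*9=18 best=110, r--
l=0 r=8: min(12,20)*8=96 best=110, l++
l=1 r=8: min(6,20)*7=42 best=110, l++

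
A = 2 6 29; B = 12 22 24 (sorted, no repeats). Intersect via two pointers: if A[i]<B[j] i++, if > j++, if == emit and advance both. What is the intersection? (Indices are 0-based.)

intersection = []

[i=0,j=0] 2<12 → i++
[i=1,j=0] 6<12 → i++
[i=2,j=0] 29>12 → j++
[i=2,j=1] 29>22 → j++
[i=2,j=2] 29>24 → j++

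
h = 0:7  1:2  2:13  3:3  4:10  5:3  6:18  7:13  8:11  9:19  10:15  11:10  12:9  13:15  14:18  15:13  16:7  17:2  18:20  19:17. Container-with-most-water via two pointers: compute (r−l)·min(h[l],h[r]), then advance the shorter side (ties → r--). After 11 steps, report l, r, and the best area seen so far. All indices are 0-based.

l=0 r=19: min(7,17)*19=133 best=133 *, l++
l=1 r=19: min(2,17)*18=36 best=133, l++
l=2 r=19: min(13,17)*17=221 best=221 *, l++
l=3 r=19: min(3,17)*16=48 best=221, l++
l=4 r=19: min(10,17)*15=150 best=221, l++
l=5 r=19: min(3,17)*14=42 best=221, l++
l=6 r=19: min(18,17)*13=221 best=221, r--
l=6 r=18: min(18,20)*12=216 best=221, l++
l=7 r=18: min(13,20)*11=143 best=221, l++
l=8 r=18: min(11,20)*10=110 best=221, l++
l=9 r=18: min(19,20)*9=171 best=221, l++

l=10, r=18, best area=221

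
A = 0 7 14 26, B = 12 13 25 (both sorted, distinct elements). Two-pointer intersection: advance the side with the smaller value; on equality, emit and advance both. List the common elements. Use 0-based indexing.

i=0 j=0: 0<12, i++
i=1 j=0: 7<12, i++
i=2 j=0: 14>12, j++
i=2 j=1: 14>13, j++
i=2 j=2: 14<25, i++
i=3 j=2: 26>25, j++

intersection = []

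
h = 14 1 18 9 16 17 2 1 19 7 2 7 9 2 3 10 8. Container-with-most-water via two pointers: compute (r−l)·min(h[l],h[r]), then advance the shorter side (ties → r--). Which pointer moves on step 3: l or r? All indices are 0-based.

[0,16] min(14,8)*16=128 best=128 * → r--
[0,15] min(14,10)*15=150 best=150 * → r--
[0,14] min(14,3)*14=42 best=150 → r--

r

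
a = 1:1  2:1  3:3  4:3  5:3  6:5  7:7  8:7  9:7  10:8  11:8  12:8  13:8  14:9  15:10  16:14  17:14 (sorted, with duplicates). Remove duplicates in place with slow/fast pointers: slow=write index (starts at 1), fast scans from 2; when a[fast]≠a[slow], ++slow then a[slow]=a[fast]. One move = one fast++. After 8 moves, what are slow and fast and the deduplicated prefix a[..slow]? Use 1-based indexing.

(s=1,f=2) a[fast]=1=a[slow] dup → fast++
(s=1,f=3) a[fast]=3≠a[slow]=1 write a[2]=3 → slow++,fast++
(s=2,f=4) a[fast]=3=a[slow] dup → fast++
(s=2,f=5) a[fast]=3=a[slow] dup → fast++
(s=2,f=6) a[fast]=5≠a[slow]=3 write a[3]=5 → slow++,fast++
(s=3,f=7) a[fast]=7≠a[slow]=5 write a[4]=7 → slow++,fast++
(s=4,f=8) a[fast]=7=a[slow] dup → fast++
(s=4,f=9) a[fast]=7=a[slow] dup → fast++

slow=4, fast=10, prefix=[1, 3, 5, 7]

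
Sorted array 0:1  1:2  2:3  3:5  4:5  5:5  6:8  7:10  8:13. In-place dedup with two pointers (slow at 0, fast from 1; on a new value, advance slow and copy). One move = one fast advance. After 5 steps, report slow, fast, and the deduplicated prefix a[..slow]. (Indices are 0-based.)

slow=3, fast=6, prefix=[1, 2, 3, 5]

(s=0,f=1) a[fast]=2≠a[slow]=1 write a[1]=2 → slow++,fast++
(s=1,f=2) a[fast]=3≠a[slow]=2 write a[2]=3 → slow++,fast++
(s=2,f=3) a[fast]=5≠a[slow]=3 write a[3]=5 → slow++,fast++
(s=3,f=4) a[fast]=5=a[slow] dup → fast++
(s=3,f=5) a[fast]=5=a[slow] dup → fast++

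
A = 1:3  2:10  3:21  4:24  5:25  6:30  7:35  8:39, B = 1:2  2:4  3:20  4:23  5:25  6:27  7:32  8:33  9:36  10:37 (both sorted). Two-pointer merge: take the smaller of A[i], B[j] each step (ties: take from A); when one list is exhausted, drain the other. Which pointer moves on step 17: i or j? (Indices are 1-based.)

j

[i=1,j=1] A[i]=3>B[j]=2 take 2 → j++
[i=1,j=2] A[i]=3<=B[j]=4 take 3 → i++
[i=2,j=2] A[i]=10>B[j]=4 take 4 → j++
[i=2,j=3] A[i]=10<=B[j]=20 take 10 → i++
[i=3,j=3] A[i]=21>B[j]=20 take 20 → j++
[i=3,j=4] A[i]=21<=B[j]=23 take 21 → i++
[i=4,j=4] A[i]=24>B[j]=23 take 23 → j++
[i=4,j=5] A[i]=24<=B[j]=25 take 24 → i++
[i=5,j=5] A[i]=25<=B[j]=25 take 25 → i++
[i=6,j=5] A[i]=30>B[j]=25 take 25 → j++
[i=6,j=6] A[i]=30>B[j]=27 take 27 → j++
[i=6,j=7] A[i]=30<=B[j]=32 take 30 → i++
[i=7,j=7] A[i]=35>B[j]=32 take 32 → j++
[i=7,j=8] A[i]=35>B[j]=33 take 33 → j++
[i=7,j=9] A[i]=35<=B[j]=36 take 35 → i++
[i=8,j=9] A[i]=39>B[j]=36 take 36 → j++
[i=8,j=10] A[i]=39>B[j]=37 take 37 → j++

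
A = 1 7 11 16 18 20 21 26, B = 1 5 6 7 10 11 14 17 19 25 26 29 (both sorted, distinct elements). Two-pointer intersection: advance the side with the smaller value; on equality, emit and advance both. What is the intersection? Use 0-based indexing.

intersection = [1, 7, 11, 26]

[i=0,j=0] 1==1 emit → i++,j++
[i=1,j=1] 7>5 → j++
[i=1,j=2] 7>6 → j++
[i=1,j=3] 7==7 emit → i++,j++
[i=2,j=4] 11>10 → j++
[i=2,j=5] 11==11 emit → i++,j++
[i=3,j=6] 16>14 → j++
[i=3,j=7] 16<17 → i++
[i=4,j=7] 18>17 → j++
[i=4,j=8] 18<19 → i++
[i=5,j=8] 20>19 → j++
[i=5,j=9] 20<25 → i++
[i=6,j=9] 21<25 → i++
[i=7,j=9] 26>25 → j++
[i=7,j=10] 26==26 emit → i++,j++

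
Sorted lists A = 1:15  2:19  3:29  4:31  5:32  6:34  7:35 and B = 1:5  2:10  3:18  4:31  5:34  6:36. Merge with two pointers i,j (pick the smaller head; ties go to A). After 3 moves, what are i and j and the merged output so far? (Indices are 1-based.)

i=2, j=3, merged so far=[5, 10, 15]

[i=1,j=1] A[i]=15>B[j]=5 take 5 → j++
[i=1,j=2] A[i]=15>B[j]=10 take 10 → j++
[i=1,j=3] A[i]=15<=B[j]=18 take 15 → i++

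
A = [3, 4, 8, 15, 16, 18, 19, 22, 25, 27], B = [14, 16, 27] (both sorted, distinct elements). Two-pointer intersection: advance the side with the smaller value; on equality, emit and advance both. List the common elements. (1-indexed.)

intersection = [16, 27]

[i=1,j=1] 3<14 → i++
[i=2,j=1] 4<14 → i++
[i=3,j=1] 8<14 → i++
[i=4,j=1] 15>14 → j++
[i=4,j=2] 15<16 → i++
[i=5,j=2] 16==16 emit → i++,j++
[i=6,j=3] 18<27 → i++
[i=7,j=3] 19<27 → i++
[i=8,j=3] 22<27 → i++
[i=9,j=3] 25<27 → i++
[i=10,j=3] 27==27 emit → i++,j++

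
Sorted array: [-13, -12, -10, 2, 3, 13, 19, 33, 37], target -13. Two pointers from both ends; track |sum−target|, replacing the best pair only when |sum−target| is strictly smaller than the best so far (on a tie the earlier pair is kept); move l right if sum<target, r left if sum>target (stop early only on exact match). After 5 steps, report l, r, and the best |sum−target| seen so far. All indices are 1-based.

[1,9] -13+37=24 d=37 * → r--
[1,8] -13+33=20 d=33 * → r--
[1,7] -13+19=6 d=19 * → r--
[1,6] -13+13=0 d=13 * → r--
[1,5] -13+3=-10 d=3 * → r--

l=1, r=4, best |Δ|=3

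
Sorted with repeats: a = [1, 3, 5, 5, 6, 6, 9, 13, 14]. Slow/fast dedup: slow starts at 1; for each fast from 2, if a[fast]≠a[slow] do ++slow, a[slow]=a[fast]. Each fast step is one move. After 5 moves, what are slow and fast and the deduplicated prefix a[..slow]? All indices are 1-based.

slow=4, fast=7, prefix=[1, 3, 5, 6]

(s=1,f=2) a[fast]=3≠a[slow]=1 write a[2]=3 → slow++,fast++
(s=2,f=3) a[fast]=5≠a[slow]=3 write a[3]=5 → slow++,fast++
(s=3,f=4) a[fast]=5=a[slow] dup → fast++
(s=3,f=5) a[fast]=6≠a[slow]=5 write a[4]=6 → slow++,fast++
(s=4,f=6) a[fast]=6=a[slow] dup → fast++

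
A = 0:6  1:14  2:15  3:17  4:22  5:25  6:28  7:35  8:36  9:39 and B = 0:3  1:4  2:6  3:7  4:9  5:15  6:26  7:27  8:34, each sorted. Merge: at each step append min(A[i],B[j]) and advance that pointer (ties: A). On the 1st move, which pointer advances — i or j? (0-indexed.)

[i=0,j=0] A[i]=6>B[j]=3 take 3 → j++

j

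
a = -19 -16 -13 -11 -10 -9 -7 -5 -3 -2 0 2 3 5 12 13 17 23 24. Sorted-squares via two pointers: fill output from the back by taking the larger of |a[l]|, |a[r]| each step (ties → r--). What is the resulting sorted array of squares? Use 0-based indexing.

[0, 4, 4, 9, 9, 25, 25, 49, 81, 100, 121, 144, 169, 169, 256, 289, 361, 529, 576]

l=0 r=18: |-19|<=|24| out[18]=576, r--
l=0 r=17: |-19|<=|23| out[17]=529, r--
l=0 r=16: |-19|>|17| out[16]=361, l++
l=1 r=16: |-16|<=|17| out[15]=289, r--
l=1 r=15: |-16|>|13| out[14]=256, l++
l=2 r=15: |-13|<=|13| out[13]=169, r--
l=2 r=14: |-13|>|12| out[12]=169, l++
l=3 r=14: |-11|<=|12| out[11]=144, r--
l=3 r=13: |-11|>|5| out[10]=121, l++
l=4 r=13: |-10|>|5| out[9]=100, l++
l=5 r=13: |-9|>|5| out[8]=81, l++
l=6 r=13: |-7|>|5| out[7]=49, l++
l=7 r=13: |-5|<=|5| out[6]=25, r--
l=7 r=12: |-5|>|3| out[5]=25, l++
l=8 r=12: |-3|<=|3| out[4]=9, r--
l=8 r=11: |-3|>|2| out[3]=9, l++
l=9 r=11: |-2|<=|2| out[2]=4, r--
l=9 r=10: |-2|>|0| out[1]=4, l++
l=10 r=10: |0|<=|0| out[0]=0, r--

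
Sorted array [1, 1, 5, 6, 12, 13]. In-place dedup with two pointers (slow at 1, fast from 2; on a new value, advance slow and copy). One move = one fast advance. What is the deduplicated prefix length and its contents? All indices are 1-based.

length 5; prefix = [1, 5, 6, 12, 13]

(s=1,f=2) a[fast]=1=a[slow] dup → fast++
(s=1,f=3) a[fast]=5≠a[slow]=1 write a[2]=5 → slow++,fast++
(s=2,f=4) a[fast]=6≠a[slow]=5 write a[3]=6 → slow++,fast++
(s=3,f=5) a[fast]=12≠a[slow]=6 write a[4]=12 → slow++,fast++
(s=4,f=6) a[fast]=13≠a[slow]=12 write a[5]=13 → slow++,fast++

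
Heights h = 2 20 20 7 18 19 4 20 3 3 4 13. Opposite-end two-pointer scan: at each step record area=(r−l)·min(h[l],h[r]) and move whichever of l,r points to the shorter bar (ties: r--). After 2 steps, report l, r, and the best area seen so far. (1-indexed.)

[1,12] min(2,13)*11=22 best=22 * → l++
[2,12] min(20,13)*10=130 best=130 * → r--

l=2, r=11, best area=130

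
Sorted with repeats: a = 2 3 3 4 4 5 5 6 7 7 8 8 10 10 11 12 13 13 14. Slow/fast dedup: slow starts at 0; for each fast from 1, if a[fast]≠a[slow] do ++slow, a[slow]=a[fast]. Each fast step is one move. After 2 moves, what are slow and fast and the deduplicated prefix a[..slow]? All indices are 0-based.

slow=1, fast=3, prefix=[2, 3]

slow=0 fast=1: a[fast]=3≠a[slow]=2 write a[1]=3, slow++,fast++
slow=1 fast=2: a[fast]=3=a[slow] dup, fast++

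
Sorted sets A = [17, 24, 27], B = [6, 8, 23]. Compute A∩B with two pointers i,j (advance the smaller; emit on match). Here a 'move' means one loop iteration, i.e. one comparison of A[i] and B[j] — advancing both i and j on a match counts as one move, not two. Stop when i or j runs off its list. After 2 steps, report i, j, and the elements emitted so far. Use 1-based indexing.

i=1, j=3, emitted=[]

i=1 j=1: 17>6, j++
i=1 j=2: 17>8, j++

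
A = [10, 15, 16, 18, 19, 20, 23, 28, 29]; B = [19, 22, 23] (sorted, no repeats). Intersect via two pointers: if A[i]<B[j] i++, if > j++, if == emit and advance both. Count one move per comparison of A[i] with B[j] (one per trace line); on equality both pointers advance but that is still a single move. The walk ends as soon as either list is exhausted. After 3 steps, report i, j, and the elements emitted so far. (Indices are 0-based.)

i=3, j=0, emitted=[]

[i=0,j=0] 10<19 → i++
[i=1,j=0] 15<19 → i++
[i=2,j=0] 16<19 → i++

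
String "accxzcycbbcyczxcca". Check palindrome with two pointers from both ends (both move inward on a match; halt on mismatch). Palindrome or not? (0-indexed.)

[0,17] 'a'=='a' → l++,r--
[1,16] 'c'=='c' → l++,r--
[2,15] 'c'=='c' → l++,r--
[3,14] 'x'=='x' → l++,r--
[4,13] 'z'=='z' → l++,r--
[5,12] 'c'=='c' → l++,r--
[6,11] 'y'=='y' → l++,r--
[7,10] 'c'=='c' → l++,r--
[8,9] 'b'=='b' → l++,r--

palindrome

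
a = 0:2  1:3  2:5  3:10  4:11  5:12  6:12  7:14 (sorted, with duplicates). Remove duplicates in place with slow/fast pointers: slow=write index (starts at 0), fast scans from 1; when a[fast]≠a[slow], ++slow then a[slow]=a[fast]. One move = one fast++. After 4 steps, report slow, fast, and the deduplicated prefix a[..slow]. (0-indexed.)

slow=4, fast=5, prefix=[2, 3, 5, 10, 11]

slow=0 fast=1: a[fast]=3≠a[slow]=2 write a[1]=3, slow++,fast++
slow=1 fast=2: a[fast]=5≠a[slow]=3 write a[2]=5, slow++,fast++
slow=2 fast=3: a[fast]=10≠a[slow]=5 write a[3]=10, slow++,fast++
slow=3 fast=4: a[fast]=11≠a[slow]=10 write a[4]=11, slow++,fast++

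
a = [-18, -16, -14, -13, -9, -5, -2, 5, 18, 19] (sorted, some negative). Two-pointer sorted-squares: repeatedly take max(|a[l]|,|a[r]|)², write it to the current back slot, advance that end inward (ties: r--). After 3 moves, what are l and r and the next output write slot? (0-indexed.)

l=1, r=7, next write slot=6

[0,9] |-18|<=|19| out[9]=361 → r--
[0,8] |-18|<=|18| out[8]=324 → r--
[0,7] |-18|>|5| out[7]=324 → l++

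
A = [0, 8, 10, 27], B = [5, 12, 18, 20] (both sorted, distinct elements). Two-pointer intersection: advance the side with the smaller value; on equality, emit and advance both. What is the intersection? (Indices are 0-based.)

[i=0,j=0] 0<5 → i++
[i=1,j=0] 8>5 → j++
[i=1,j=1] 8<12 → i++
[i=2,j=1] 10<12 → i++
[i=3,j=1] 27>12 → j++
[i=3,j=2] 27>18 → j++
[i=3,j=3] 27>20 → j++

intersection = []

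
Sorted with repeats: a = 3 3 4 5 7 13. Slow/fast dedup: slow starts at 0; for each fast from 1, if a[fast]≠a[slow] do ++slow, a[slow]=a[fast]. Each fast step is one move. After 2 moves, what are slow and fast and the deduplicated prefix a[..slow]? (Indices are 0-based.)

slow=1, fast=3, prefix=[3, 4]

slow=0 fast=1: a[fast]=3=a[slow] dup, fast++
slow=0 fast=2: a[fast]=4≠a[slow]=3 write a[1]=4, slow++,fast++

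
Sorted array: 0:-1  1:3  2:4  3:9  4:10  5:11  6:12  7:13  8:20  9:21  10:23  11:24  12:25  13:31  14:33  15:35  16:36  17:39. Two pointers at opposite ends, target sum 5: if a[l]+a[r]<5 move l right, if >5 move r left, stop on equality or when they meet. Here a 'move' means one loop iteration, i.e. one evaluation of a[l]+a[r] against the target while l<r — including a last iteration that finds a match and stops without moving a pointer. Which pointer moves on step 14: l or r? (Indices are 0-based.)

l=0 r=17: -1+39=38 >5, r--
l=0 r=16: -1+36=35 >5, r--
l=0 r=15: -1+35=34 >5, r--
l=0 r=14: -1+33=32 >5, r--
l=0 r=13: -1+31=30 >5, r--
l=0 r=12: -1+25=24 >5, r--
l=0 r=11: -1+24=23 >5, r--
l=0 r=10: -1+23=22 >5, r--
l=0 r=9: -1+21=20 >5, r--
l=0 r=8: -1+20=19 >5, r--
l=0 r=7: -1+13=12 >5, r--
l=0 r=6: -1+12=11 >5, r--
l=0 r=5: -1+11=10 >5, r--
l=0 r=4: -1+10=9 >5, r--

r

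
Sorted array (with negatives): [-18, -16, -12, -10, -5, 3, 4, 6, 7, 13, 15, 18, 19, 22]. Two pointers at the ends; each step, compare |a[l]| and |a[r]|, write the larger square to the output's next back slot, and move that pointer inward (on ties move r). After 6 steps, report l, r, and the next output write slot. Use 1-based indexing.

l=1 r=14: |-18|<=|22| out[14]=484, r--
l=1 r=13: |-18|<=|19| out[13]=361, r--
l=1 r=12: |-18|<=|18| out[12]=324, r--
l=1 r=11: |-18|>|15| out[11]=324, l++
l=2 r=11: |-16|>|15| out[10]=256, l++
l=3 r=11: |-12|<=|15| out[9]=225, r--

l=3, r=10, next write slot=8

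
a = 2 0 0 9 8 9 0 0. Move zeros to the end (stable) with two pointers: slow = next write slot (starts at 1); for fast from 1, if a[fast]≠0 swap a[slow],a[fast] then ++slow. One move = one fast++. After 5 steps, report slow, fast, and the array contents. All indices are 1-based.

slow=4, fast=6, a=[2, 9, 8, 0, 0, 9, 0, 0]

(s=1,f=1) a[fast]=2≠0 swap→a[1]=2 → slow++,fast++
(s=2,f=2) a[fast]=0 → fast++
(s=2,f=3) a[fast]=0 → fast++
(s=2,f=4) a[fast]=9≠0 swap→a[2]=9 → slow++,fast++
(s=3,f=5) a[fast]=8≠0 swap→a[3]=8 → slow++,fast++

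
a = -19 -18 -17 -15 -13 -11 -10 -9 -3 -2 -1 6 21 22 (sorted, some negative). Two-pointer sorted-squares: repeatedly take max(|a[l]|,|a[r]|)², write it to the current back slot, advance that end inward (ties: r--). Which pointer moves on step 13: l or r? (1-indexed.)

l

l=1 r=14: |-19|<=|22| out[14]=484, r--
l=1 r=13: |-19|<=|21| out[13]=441, r--
l=1 r=12: |-19|>|6| out[12]=361, l++
l=2 r=12: |-18|>|6| out[11]=324, l++
l=3 r=12: |-17|>|6| out[10]=289, l++
l=4 r=12: |-15|>|6| out[9]=225, l++
l=5 r=12: |-13|>|6| out[8]=169, l++
l=6 r=12: |-11|>|6| out[7]=121, l++
l=7 r=12: |-10|>|6| out[6]=100, l++
l=8 r=12: |-9|>|6| out[5]=81, l++
l=9 r=12: |-3|<=|6| out[4]=36, r--
l=9 r=11: |-3|>|-1| out[3]=9, l++
l=10 r=11: |-2|>|-1| out[2]=4, l++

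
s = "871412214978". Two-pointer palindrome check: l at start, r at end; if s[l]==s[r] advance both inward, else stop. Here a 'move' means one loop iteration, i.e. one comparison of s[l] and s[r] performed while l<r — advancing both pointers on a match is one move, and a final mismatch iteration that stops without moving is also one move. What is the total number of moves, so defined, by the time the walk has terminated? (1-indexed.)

l=1 r=12: '8'=='8', l++,r--
l=2 r=11: '7'=='7', l++,r--
l=3 r=10: '1'!='9', stop

3 moves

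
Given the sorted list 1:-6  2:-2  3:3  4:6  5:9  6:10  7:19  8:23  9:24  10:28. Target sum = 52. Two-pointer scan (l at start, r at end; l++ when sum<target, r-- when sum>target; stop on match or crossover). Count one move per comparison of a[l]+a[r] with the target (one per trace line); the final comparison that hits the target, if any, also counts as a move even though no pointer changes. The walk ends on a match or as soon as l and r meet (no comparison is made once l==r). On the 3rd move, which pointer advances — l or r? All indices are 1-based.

l=1 r=10: -6+28=22 <52, l++
l=2 r=10: -2+28=26 <52, l++
l=3 r=10: 3+28=31 <52, l++

l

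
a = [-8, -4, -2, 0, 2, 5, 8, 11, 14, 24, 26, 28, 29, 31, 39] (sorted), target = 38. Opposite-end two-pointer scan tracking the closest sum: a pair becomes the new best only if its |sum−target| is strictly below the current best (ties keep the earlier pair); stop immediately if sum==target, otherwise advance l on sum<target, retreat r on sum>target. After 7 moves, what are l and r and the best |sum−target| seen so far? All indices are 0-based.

l=6, r=13, best |Δ|=1

[0,14] -8+39=31 d=7 * → l++
[1,14] -4+39=35 d=3 * → l++
[2,14] -2+39=37 d=1 * → l++
[3,14] 0+39=39 d=1 → r--
[3,13] 0+31=31 d=7 → l++
[4,13] 2+31=33 d=5 → l++
[5,13] 5+31=36 d=2 → l++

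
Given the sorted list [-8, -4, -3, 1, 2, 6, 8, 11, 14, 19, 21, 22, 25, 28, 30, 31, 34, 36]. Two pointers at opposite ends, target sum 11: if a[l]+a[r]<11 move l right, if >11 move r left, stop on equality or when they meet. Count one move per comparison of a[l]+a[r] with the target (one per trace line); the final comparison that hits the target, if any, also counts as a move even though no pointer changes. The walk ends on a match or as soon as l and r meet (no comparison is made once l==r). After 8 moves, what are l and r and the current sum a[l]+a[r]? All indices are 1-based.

[1,18] -8+36=28 >11 → r--
[1,17] -8+34=26 >11 → r--
[1,16] -8+31=23 >11 → r--
[1,15] -8+30=22 >11 → r--
[1,14] -8+28=20 >11 → r--
[1,13] -8+25=17 >11 → r--
[1,12] -8+22=14 >11 → r--
[1,11] -8+21=13 >11 → r--

l=1, r=10, sum=11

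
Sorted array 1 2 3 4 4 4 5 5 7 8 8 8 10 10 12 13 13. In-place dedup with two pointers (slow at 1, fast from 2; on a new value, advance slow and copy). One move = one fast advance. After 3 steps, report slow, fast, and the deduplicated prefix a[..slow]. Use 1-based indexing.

slow=4, fast=5, prefix=[1, 2, 3, 4]

slow=1 fast=2: a[fast]=2≠a[slow]=1 write a[2]=2, slow++,fast++
slow=2 fast=3: a[fast]=3≠a[slow]=2 write a[3]=3, slow++,fast++
slow=3 fast=4: a[fast]=4≠a[slow]=3 write a[4]=4, slow++,fast++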